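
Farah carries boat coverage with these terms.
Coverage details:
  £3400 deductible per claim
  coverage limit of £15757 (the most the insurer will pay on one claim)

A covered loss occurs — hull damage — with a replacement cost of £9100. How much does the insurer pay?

£5700

After the deductible, £9100 − £3400 = £5700 remains.
That's under the £15757 cap, so the insurer reimburses the full £5700.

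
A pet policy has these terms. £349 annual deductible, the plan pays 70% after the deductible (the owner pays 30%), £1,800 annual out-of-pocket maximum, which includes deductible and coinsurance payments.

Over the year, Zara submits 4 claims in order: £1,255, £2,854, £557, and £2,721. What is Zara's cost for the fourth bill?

Claim 1 — £1,255: deductible takes £349, £906 remains; coinsurance £906 × 30% = £271.80. Owner owes £620.80 (running OOP £620.80).
Claim 2 — £2,854: 30% coinsurance on £2,854 = £856.20. Owner pays £856.20; OOP now £1,477.
Claim 3 — £557: deductible met; 30% of £557 = £167.10. Cost to owner: £167.10. OOP to date £1,644.10.
Claim 4 — £2,721: deductible met; 30% of £2,721 = £816.30. OOP would hit £2,460.40 > £1,800, so the cap limits the owner to £1,800 − £1,644.10 = £155.90.

£155.90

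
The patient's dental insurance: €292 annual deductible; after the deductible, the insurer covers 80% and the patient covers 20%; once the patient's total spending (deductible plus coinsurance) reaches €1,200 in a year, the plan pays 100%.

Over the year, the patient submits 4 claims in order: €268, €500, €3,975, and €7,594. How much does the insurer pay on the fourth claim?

#1 (€268): entire amount goes to the deductible. Patient pays €268; OOP now €268. Insurer: €268 − €268 = €0.
#2 (€500): €24 to deductible, leaving €476; coinsurance €476 × 20% = €95.20. Patient pays €119.20; OOP now €387.20. Insurer: €500 − €119.20 = €380.80.
#3 (€3,975): 20% coinsurance on €3,975 = €795. Patient owes €795 (running OOP €1,182.20). Insurer: €3,975 − €795 = €3,180.
#4 (€7,594): 20% coinsurance on €7,594 = €1,518.80. OOP would hit €2,701 > €1,200, so the cap limits the patient to €1,200 − €1,182.20 = €17.80. Plan pays €7,594 − €17.80 = €7,576.20.

€7,576.20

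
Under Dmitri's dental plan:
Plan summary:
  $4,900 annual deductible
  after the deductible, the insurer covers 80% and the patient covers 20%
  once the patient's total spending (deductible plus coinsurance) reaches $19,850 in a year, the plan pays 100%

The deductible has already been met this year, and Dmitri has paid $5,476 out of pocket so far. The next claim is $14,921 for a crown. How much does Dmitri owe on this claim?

$2,984.20

With the deductible met, the entire $14,921 is subject to coinsurance.
Coinsurance: $14,921 × 20% = $2,984.20.
Year-to-date out-of-pocket becomes $5,476 + $2,984.20 = $8,460.20, still under the $19,850 maximum, so no cap applies.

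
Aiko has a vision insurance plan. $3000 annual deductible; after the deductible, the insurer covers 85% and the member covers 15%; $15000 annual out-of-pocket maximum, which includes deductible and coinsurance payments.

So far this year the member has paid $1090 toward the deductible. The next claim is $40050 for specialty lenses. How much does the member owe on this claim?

$7631

Remaining deductible: $3000 − $1090 = $1910.
The remaining $38140 (= $40050 − $1910) moves to coinsurance.
Coinsurance: $38140 × 15% = $5721.
Member responsibility before any cap: $1910 + $5721 = $7631.
Cumulative spending $1090 + $7631 = $8721 stays under the $15000 maximum.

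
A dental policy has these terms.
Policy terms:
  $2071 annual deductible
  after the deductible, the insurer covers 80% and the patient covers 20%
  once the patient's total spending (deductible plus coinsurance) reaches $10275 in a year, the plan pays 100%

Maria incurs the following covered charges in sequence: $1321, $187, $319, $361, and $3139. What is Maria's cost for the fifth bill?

$627.80

Bill 1, $1321: all of it applies to the deductible. Patient pays $1321; OOP now $1321.
Bill 2, $187: entire amount goes to the deductible. Patient pays $187; OOP now $1508.
Bill 3, $319: entire amount goes to the deductible. Patient pays $319; OOP now $1827.
Bill 4, $361: deductible takes $244, $117 remains; patient's 20% is $23.40. Patient pays $267.40; OOP now $2094.40.
Bill 5, $3139: deductible met; 20% of $3139 = $627.80. Patient owes $627.80 (running OOP $2722.20).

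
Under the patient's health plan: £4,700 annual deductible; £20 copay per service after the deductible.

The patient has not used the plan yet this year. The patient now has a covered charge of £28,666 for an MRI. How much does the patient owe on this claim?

£4,720

Nothing has been paid toward the £4,700 deductible, so the first £4,700 of this charge is applied there.
After the £4,700 deductible portion, £28,666 − £4,700 = £23,966 is subject to the copay.
Copay on this service: £20.
Patient responsibility: £4,700 + £20 = £4,720.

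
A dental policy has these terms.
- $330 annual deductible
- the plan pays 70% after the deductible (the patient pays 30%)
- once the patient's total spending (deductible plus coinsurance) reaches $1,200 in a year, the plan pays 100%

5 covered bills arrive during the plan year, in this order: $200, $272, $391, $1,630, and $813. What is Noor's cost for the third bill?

Claim 1 ($200): entire amount goes to the deductible. Patient pays $200; OOP now $200.
Claim 2 ($272): $130 to deductible, leaving $142; 30% of $142 = $42.60. Patient owes $172.60 (running OOP $372.60).
Claim 3 ($391): deductible met; 30% of $391 = $117.30. Patient pays $117.30; OOP now $489.90.

$117.30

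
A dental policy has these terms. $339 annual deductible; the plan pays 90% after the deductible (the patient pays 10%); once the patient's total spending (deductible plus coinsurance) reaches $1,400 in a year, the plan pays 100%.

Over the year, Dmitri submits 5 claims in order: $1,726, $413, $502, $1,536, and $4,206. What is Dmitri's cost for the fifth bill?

Claim 1 — $1,726: $339 finishes the deductible; $1,387 goes to coinsurance; 10% of $1,387 = $138.70. Patient pays $477.70; OOP now $477.70.
Claim 2 — $413: deductible met; 10% of $413 = $41.30. Patient owes $41.30 (running OOP $519).
Claim 3 — $502: deductible already satisfied, so patient's share is 10% × $502 = $50.20. Cost to patient: $50.20. OOP to date $569.20.
Claim 4 — $1,536: deductible met; 10% of $1,536 = $153.60. Cost to patient: $153.60. OOP to date $722.80.
Claim 5 — $4,206: deductible already satisfied, so patient's share is 10% × $4,206 = $420.60. Patient owes $420.60 (running OOP $1,143.40).

$420.60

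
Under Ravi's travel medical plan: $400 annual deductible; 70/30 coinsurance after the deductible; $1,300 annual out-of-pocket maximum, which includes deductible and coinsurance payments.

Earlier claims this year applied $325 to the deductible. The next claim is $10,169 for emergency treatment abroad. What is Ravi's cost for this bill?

$975

Deductible still to meet: $400 − $325 = $75.
The remaining $10,094 (= $10,169 − $75) moves to coinsurance.
30% of $10,094 = $3,028.20 falls to the traveler.
Traveler responsibility before any cap: $75 + $3,028.20 = $3,103.20.
That would bring total out-of-pocket to $3,428.20, past the $1,300 cap. The traveler is capped at $1,300 − $325 = $975 on this claim.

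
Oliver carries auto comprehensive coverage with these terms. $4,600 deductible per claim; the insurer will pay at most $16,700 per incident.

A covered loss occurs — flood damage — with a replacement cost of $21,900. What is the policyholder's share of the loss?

$5,200

Subtract the deductible: $21,900 − $4,600 = $17,300.
$17,300 exceeds the $16,700 limit, so the insurer pays the limit: $16,700.
Policyholder's share is the uncovered remainder: $21,900 − $16,700 = $5,200.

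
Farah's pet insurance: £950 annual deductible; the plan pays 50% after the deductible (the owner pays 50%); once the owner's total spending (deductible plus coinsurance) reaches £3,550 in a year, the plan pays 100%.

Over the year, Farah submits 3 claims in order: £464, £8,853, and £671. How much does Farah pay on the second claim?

#1 (£464): fully absorbed by the deductible. Owner pays £464; OOP now £464.
#2 (£8,853): deductible takes £486, £8,367 remains; coinsurance £8,367 × 50% = £4,183.50. Deductible plus coinsurance: £486 + £4,183.50 = £4,669.50. OOP would hit £5,133.50 > £3,550, so the cap limits the owner to £3,550 − £464 = £3,086.

£3,086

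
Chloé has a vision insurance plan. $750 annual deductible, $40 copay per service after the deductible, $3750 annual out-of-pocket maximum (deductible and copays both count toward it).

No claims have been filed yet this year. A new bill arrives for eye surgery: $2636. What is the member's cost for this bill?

Nothing has been paid toward the $750 deductible, so the first $750 of this charge is applied there.
After the $750 deductible portion, $2636 − $750 = $1886 is subject to the copay.
Copay on this service: $40.
So the member owes $750 + $40 = $790 before any cap.
Cumulative spending $0 + $790 = $790 stays under the $3750 maximum.

$790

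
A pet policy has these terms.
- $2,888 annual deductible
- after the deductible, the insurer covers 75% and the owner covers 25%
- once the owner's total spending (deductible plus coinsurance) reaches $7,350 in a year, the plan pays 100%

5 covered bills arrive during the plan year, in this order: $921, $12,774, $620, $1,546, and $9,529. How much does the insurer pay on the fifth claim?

$8,310.25

#1 ($921): entire amount goes to the deductible. Cost to owner: $921. OOP to date $921. Insurer: $921 − $921 = $0.
#2 ($12,774): $1,967 finishes the deductible; $10,807 goes to coinsurance; coinsurance $10,807 × 25% = $2,701.75. Owner owes $4,668.75 (running OOP $5,589.75). Plan pays $12,774 − $4,668.75 = $8,105.25.
#3 ($620): deductible met; 25% of $620 = $155. Cost to owner: $155. OOP to date $5,744.75. Plan pays $620 − $155 = $465.
#4 ($1,546): deductible already satisfied, so owner's share is 25% × $1,546 = $386.50. Cost to owner: $386.50. OOP to date $6,131.25. Plan pays $1,546 − $386.50 = $1,159.50.
#5 ($9,529): 25% coinsurance on $9,529 = $2,382.25. That would push OOP to $8,513.50, over the $7,350 cap, so owner pays $7,350 − $6,131.25 = $1,218.75. Insurer: $9,529 − $1,218.75 = $8,310.25.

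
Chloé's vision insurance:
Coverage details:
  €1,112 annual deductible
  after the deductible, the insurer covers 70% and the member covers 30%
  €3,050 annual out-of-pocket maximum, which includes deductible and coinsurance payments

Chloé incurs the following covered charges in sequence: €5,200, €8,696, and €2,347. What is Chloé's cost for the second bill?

€711.60

Claim 1 — €5,200: €1,112 finishes the deductible; €4,088 goes to coinsurance; coinsurance €4,088 × 30% = €1,226.40. Member pays €2,338.40; OOP now €2,338.40.
Claim 2 — €8,696: 30% coinsurance on €8,696 = €2,608.80. OOP would hit €4,947.20 > €3,050, so the cap limits the member to €3,050 − €2,338.40 = €711.60.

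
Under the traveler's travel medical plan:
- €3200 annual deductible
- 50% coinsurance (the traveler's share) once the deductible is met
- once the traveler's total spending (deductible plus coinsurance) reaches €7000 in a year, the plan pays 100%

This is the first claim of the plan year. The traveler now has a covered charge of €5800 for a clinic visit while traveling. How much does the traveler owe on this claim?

The full €3200 deductible is still open; €3200 of this bill applies to it.
The remaining €2600 (= €5800 − €3200) moves to coinsurance.
Traveler's 50% share of €2600 is €1300.
Traveler responsibility before any cap: €3200 + €1300 = €4500.
Year-to-date out-of-pocket becomes €0 + €4500 = €4500, still under the €7000 maximum, so no cap applies.

€4500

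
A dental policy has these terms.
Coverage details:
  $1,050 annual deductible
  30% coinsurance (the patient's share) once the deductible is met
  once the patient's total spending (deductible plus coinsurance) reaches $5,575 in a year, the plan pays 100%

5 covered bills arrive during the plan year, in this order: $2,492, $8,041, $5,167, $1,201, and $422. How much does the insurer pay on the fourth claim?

$1,071

Bill 1, $2,492: $1,050 to deductible, leaving $1,442; coinsurance $1,442 × 30% = $432.60. Patient owes $1,482.60 (running OOP $1,482.60). Plan pays $2,492 − $1,482.60 = $1,009.40.
Bill 2, $8,041: 30% coinsurance on $8,041 = $2,412.30. Cost to patient: $2,412.30. OOP to date $3,894.90. Insurer: $8,041 − $2,412.30 = $5,628.70.
Bill 3, $5,167: deductible already satisfied, so patient's share is 30% × $5,167 = $1,550.10. Patient pays $1,550.10; OOP now $5,445. Insurer: $5,167 − $1,550.10 = $3,616.90.
Bill 4, $1,201: 30% coinsurance on $1,201 = $360.30. OOP would hit $5,805.30 > $5,575, so the cap limits the patient to $5,575 − $5,445 = $130. Insurer: $1,201 − $130 = $1,071.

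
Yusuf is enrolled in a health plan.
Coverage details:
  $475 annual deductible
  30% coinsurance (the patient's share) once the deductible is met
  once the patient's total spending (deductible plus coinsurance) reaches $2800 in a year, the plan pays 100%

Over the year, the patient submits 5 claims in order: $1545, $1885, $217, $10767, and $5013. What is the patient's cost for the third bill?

$65.10

Claim 1 ($1545): deductible takes $475, $1070 remains; 30% of $1070 = $321. Cost to patient: $796. OOP to date $796.
Claim 2 ($1885): 30% coinsurance on $1885 = $565.50. Cost to patient: $565.50. OOP to date $1361.50.
Claim 3 ($217): deductible already satisfied, so patient's share is 30% × $217 = $65.10. Cost to patient: $65.10. OOP to date $1426.60.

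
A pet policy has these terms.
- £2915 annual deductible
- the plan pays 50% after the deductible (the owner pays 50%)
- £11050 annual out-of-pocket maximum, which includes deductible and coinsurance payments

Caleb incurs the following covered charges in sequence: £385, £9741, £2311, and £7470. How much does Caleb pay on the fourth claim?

£3374

Claim 1 (£385): fully absorbed by the deductible. Cost to owner: £385. OOP to date £385.
Claim 2 (£9741): £2530 to deductible, leaving £7211; 50% of £7211 = £3605.50. Owner owes £6135.50 (running OOP £6520.50).
Claim 3 (£2311): 50% coinsurance on £2311 = £1155.50. Cost to owner: £1155.50. OOP to date £7676.
Claim 4 (£7470): 50% coinsurance on £7470 = £3735. Adding that to £7676 gives £11411, past the £11050 cap; owner pays only £11050 − £7676 = £3374.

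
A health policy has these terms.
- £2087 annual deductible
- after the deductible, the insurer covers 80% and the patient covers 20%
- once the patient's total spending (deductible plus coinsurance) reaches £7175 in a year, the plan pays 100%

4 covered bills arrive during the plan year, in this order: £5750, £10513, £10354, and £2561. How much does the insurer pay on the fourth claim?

Bill 1, £5750: £2087 finishes the deductible; £3663 goes to coinsurance; 20% of £3663 = £732.60. Cost to patient: £2819.60. OOP to date £2819.60. Insurer: £5750 − £2819.60 = £2930.40.
Bill 2, £10513: deductible already satisfied, so patient's share is 20% × £10513 = £2102.60. Patient pays £2102.60; OOP now £4922.20. Insurer: £10513 − £2102.60 = £8410.40.
Bill 3, £10354: deductible met; 20% of £10354 = £2070.80. Cost to patient: £2070.80. OOP to date £6993. Plan pays £10354 − £2070.80 = £8283.20.
Bill 4, £2561: deductible already satisfied, so patient's share is 20% × £2561 = £512.20. OOP would hit £7505.20 > £7175, so the cap limits the patient to £7175 − £6993 = £182. Plan pays £2561 − £182 = £2379.

£2379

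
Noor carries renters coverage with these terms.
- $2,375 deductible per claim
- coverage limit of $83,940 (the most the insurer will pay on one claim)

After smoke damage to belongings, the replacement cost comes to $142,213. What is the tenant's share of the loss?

$58,273

Subtract the deductible: $142,213 − $2,375 = $139,838.
$139,838 exceeds the $83,940 limit, so the insurer pays the limit: $83,940.
Out of pocket: $142,213 − $83,940 = $58,273.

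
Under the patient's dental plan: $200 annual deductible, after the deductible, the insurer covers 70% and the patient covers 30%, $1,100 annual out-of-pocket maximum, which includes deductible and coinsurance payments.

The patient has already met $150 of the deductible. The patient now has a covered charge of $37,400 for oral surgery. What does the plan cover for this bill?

$36,450

$150 of the $200 deductible is already met, leaving $50.
After the $50 deductible portion, $37,400 − $50 = $37,350 is subject to coinsurance.
30% of $37,350 = $11,205 falls to the patient.
That puts the patient's cost at $50 + $11,205 = $11,255 before any cap.
Adding $11,255 to the $150 already spent would give $11,405, which exceeds the $1,100 cap; the patient pays just $1,100 − $150 = $950.
The insurer covers the remainder: $37,400 − $950 = $36,450.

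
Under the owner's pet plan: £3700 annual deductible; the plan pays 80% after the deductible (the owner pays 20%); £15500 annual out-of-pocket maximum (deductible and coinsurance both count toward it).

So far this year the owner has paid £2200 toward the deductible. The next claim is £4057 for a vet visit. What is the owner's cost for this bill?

£2200 of the £3700 deductible is already met, leaving £1500.
After the £1500 deductible portion, £4057 − £1500 = £2557 is subject to coinsurance.
Coinsurance: £2557 × 20% = £511.40.
That puts the owner's cost at £1500 + £511.40 = £2011.40 before any cap.
Year-to-date out-of-pocket becomes £2200 + £2011.40 = £4211.40, still under the £15500 maximum, so no cap applies.

£2011.40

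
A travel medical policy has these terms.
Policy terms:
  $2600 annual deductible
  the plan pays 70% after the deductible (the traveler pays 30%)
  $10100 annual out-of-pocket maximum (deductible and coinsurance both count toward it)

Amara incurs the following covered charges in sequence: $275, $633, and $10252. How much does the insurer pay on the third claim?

Claim 1 — $275: fully absorbed by the deductible. Traveler owes $275 (running OOP $275). Plan pays $275 − $275 = $0.
Claim 2 — $633: all of it applies to the deductible. Traveler pays $633; OOP now $908. Plan pays $633 − $633 = $0.
Claim 3 — $10252: $1692 finishes the deductible; $8560 goes to coinsurance; traveler's 30% is $2568. Traveler owes $4260 (running OOP $5168). Insurer: $10252 − $4260 = $5992.

$5992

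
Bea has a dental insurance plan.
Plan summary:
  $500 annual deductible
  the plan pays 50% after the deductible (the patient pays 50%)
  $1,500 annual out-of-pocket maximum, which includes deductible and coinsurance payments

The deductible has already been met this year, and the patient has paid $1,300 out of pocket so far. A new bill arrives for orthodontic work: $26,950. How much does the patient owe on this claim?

The deductible is already satisfied, so the full bill goes to coinsurance.
Coinsurance: $26,950 × 50% = $13,475.
That would bring total out-of-pocket to $14,775, past the $1,500 cap. The patient is capped at $1,500 − $1,300 = $200 on this claim.

$200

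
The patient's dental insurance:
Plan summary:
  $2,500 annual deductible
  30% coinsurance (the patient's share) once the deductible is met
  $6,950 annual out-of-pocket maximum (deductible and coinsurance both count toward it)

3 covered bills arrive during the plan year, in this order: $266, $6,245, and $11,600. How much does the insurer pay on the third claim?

$8,353.30

Claim 1 — $266: all of it applies to the deductible. Cost to patient: $266. OOP to date $266. Plan pays $266 − $266 = $0.
Claim 2 — $6,245: $2,234 to deductible, leaving $4,011; 30% of $4,011 = $1,203.30. Cost to patient: $3,437.30. OOP to date $3,703.30. Plan pays $6,245 − $3,437.30 = $2,807.70.
Claim 3 — $11,600: deductible already satisfied, so patient's share is 30% × $11,600 = $3,480. OOP would hit $7,183.30 > $6,950, so the cap limits the patient to $6,950 − $3,703.30 = $3,246.70. Plan pays $11,600 − $3,246.70 = $8,353.30.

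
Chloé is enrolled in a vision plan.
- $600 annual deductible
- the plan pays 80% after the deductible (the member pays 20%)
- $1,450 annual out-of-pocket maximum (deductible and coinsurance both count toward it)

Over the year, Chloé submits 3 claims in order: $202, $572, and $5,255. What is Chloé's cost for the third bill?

$815.20

#1 ($202): fully absorbed by the deductible. Cost to member: $202. OOP to date $202.
#2 ($572): $398 to deductible, leaving $174; member's 20% is $34.80. Member owes $432.80 (running OOP $634.80).
#3 ($5,255): deductible already satisfied, so member's share is 20% × $5,255 = $1,051. Adding that to $634.80 gives $1,685.80, past the $1,450 cap; member pays only $1,450 − $634.80 = $815.20.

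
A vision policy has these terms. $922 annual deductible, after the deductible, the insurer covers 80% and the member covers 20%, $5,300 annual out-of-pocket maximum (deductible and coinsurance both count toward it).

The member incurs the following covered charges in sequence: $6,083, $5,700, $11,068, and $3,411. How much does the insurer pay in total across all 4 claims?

Bill 1, $6,083: $922 to deductible, leaving $5,161; 20% of $5,161 = $1,032.20. Cost to member: $1,954.20. OOP to date $1,954.20. Plan pays $6,083 − $1,954.20 = $4,128.80.
Bill 2, $5,700: deductible met; 20% of $5,700 = $1,140. Cost to member: $1,140. OOP to date $3,094.20. Insurer: $5,700 − $1,140 = $4,560.
Bill 3, $11,068: deductible already satisfied, so member's share is 20% × $11,068 = $2,213.60. Adding that to $3,094.20 gives $5,307.80, past the $5,300 cap; member pays only $5,300 − $3,094.20 = $2,205.80. Insurer: $11,068 − $2,205.80 = $8,862.20.
Bill 4, $3,411: deductible met; 20% of $3,411 = $682.20. OOP would hit $5,982.20 > $5,300, so the cap limits the member to $5,300 − $5,300 = $0. Insurer: $3,411 − $0 = $3,411.
Insurer total: $4,128.80 + $4,560 + $8,862.20 + $3,411 = $20,962.

$20,962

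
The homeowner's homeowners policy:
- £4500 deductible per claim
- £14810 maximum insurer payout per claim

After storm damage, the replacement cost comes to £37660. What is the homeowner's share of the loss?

£22850

Subtract the deductible: £37660 − £4500 = £33160.
The £14810 per-incident cap binds; insurer pays £14810.
The homeowner bears the rest of the original loss: £37660 − £14810 = £22850.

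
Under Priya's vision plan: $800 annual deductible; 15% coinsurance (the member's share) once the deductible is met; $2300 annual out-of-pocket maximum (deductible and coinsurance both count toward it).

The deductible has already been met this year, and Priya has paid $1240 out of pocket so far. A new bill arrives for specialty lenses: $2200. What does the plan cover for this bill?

The deductible is already satisfied, so the full bill goes to coinsurance.
Coinsurance: $2200 × 15% = $330.
Cumulative spending $1240 + $330 = $1570 stays under the $2300 maximum.
The insurer covers the remainder: $2200 − $330 = $1870.

$1870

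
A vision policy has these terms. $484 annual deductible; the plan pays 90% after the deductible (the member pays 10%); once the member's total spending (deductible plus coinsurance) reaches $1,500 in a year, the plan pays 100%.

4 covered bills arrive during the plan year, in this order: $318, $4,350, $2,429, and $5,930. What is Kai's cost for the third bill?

$242.90

Claim 1 — $318: fully absorbed by the deductible. Member owes $318 (running OOP $318).
Claim 2 — $4,350: deductible takes $166, $4,184 remains; 10% of $4,184 = $418.40. Member owes $584.40 (running OOP $902.40).
Claim 3 — $2,429: deductible already satisfied, so member's share is 10% × $2,429 = $242.90. Member owes $242.90 (running OOP $1,145.30).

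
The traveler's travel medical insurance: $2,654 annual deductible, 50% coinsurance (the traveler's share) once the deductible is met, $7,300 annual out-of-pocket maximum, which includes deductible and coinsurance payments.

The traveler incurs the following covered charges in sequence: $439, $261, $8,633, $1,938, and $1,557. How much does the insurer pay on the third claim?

Claim 1 — $439: all of it applies to the deductible. Cost to traveler: $439. OOP to date $439. Plan pays $439 − $439 = $0.
Claim 2 — $261: entire amount goes to the deductible. Traveler pays $261; OOP now $700. Plan pays $261 − $261 = $0.
Claim 3 — $8,633: deductible takes $1,954, $6,679 remains; 50% of $6,679 = $3,339.50. Traveler pays $5,293.50; OOP now $5,993.50. Plan pays $8,633 − $5,293.50 = $3,339.50.

$3,339.50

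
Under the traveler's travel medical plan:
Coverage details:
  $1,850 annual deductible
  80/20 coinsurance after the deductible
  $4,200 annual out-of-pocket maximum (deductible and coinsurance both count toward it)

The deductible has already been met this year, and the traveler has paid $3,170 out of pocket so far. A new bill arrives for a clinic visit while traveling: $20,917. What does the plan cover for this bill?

The deductible is already satisfied, so the full bill goes to coinsurance.
20% of $20,917 = $4,183.40 falls to the traveler.
Year-to-date out-of-pocket would reach $3,170 + $4,183.40 = $7,353.40, above the $4,200 maximum, so the traveler pays only $4,200 − $3,170 = $1,030.
The insurer covers the remainder: $20,917 − $1,030 = $19,887.

$19,887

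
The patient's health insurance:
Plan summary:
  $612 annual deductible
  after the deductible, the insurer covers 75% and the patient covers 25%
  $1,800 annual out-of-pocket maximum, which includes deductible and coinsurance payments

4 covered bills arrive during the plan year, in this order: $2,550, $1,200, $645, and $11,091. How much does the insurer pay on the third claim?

$483.75

Bill 1, $2,550: $612 to deductible, leaving $1,938; 25% of $1,938 = $484.50. Patient owes $1,096.50 (running OOP $1,096.50). Insurer: $2,550 − $1,096.50 = $1,453.50.
Bill 2, $1,200: deductible met; 25% of $1,200 = $300. Patient owes $300 (running OOP $1,396.50). Insurer: $1,200 − $300 = $900.
Bill 3, $645: 25% coinsurance on $645 = $161.25. Patient pays $161.25; OOP now $1,557.75. Plan pays $645 − $161.25 = $483.75.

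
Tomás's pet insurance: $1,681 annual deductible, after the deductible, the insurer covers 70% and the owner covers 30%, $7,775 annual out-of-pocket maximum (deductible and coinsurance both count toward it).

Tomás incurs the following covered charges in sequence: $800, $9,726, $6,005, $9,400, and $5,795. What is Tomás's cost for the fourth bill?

Claim 1 ($800): entire amount goes to the deductible. Owner pays $800; OOP now $800.
Claim 2 ($9,726): $881 to deductible, leaving $8,845; owner's 30% is $2,653.50. Owner pays $3,534.50; OOP now $4,334.50.
Claim 3 ($6,005): deductible already satisfied, so owner's share is 30% × $6,005 = $1,801.50. Owner pays $1,801.50; OOP now $6,136.
Claim 4 ($9,400): deductible already satisfied, so owner's share is 30% × $9,400 = $2,820. OOP would hit $8,956 > $7,775, so the cap limits the owner to $7,775 − $6,136 = $1,639.

$1,639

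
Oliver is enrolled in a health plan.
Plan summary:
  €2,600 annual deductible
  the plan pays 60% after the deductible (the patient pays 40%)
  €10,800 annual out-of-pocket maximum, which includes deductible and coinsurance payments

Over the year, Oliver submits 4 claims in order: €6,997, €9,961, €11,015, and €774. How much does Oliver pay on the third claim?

€2,456.80

Bill 1, €6,997: €2,600 finishes the deductible; €4,397 goes to coinsurance; coinsurance €4,397 × 40% = €1,758.80. Patient pays €4,358.80; OOP now €4,358.80.
Bill 2, €9,961: deductible already satisfied, so patient's share is 40% × €9,961 = €3,984.40. Cost to patient: €3,984.40. OOP to date €8,343.20.
Bill 3, €11,015: deductible already satisfied, so patient's share is 40% × €11,015 = €4,406. Adding that to €8,343.20 gives €12,749.20, past the €10,800 cap; patient pays only €10,800 − €8,343.20 = €2,456.80.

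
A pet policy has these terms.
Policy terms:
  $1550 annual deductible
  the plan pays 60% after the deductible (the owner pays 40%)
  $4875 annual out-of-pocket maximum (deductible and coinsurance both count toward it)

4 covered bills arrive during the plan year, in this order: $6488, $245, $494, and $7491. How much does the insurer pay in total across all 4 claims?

$9843

Bill 1, $6488: $1550 to deductible, leaving $4938; 40% of $4938 = $1975.20. Owner pays $3525.20; OOP now $3525.20. Insurer: $6488 − $3525.20 = $2962.80.
Bill 2, $245: 40% coinsurance on $245 = $98. Owner owes $98 (running OOP $3623.20). Insurer: $245 − $98 = $147.
Bill 3, $494: deductible met; 40% of $494 = $197.60. Owner pays $197.60; OOP now $3820.80. Plan pays $494 − $197.60 = $296.40.
Bill 4, $7491: deductible already satisfied, so owner's share is 40% × $7491 = $2996.40. OOP would hit $6817.20 > $4875, so the cap limits the owner to $4875 − $3820.80 = $1054.20. Insurer: $7491 − $1054.20 = $6436.80.
Insurer total: $2962.80 + $147 + $296.40 + $6436.80 = $9843.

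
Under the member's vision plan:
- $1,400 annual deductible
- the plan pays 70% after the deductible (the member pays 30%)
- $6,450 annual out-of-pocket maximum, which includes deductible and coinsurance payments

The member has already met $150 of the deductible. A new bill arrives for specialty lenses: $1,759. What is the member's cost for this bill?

Remaining deductible: $1,400 − $150 = $1,250.
After the $1,250 deductible portion, $1,759 − $1,250 = $509 is subject to coinsurance.
30% of $509 = $152.70 falls to the member.
That puts the member's cost at $1,250 + $152.70 = $1,402.70 before any cap.
Year-to-date out-of-pocket becomes $150 + $1,402.70 = $1,552.70, still under the $6,450 maximum, so no cap applies.

$1,402.70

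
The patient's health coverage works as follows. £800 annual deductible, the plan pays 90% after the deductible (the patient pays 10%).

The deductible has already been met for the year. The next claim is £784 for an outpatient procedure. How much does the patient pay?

£78.40

With the deductible met, the entire £784 is subject to coinsurance.
10% of £784 = £78.40 falls to the patient.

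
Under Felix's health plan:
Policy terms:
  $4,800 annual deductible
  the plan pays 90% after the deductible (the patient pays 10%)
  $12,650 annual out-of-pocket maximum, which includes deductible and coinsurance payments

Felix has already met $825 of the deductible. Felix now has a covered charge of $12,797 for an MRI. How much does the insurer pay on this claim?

$7,939.80

$825 of the $4,800 deductible is already met, leaving $3,975.
After the $3,975 deductible portion, $12,797 − $3,975 = $8,822 is subject to coinsurance.
Coinsurance: $8,822 × 10% = $882.20.
So the patient owes $3,975 + $882.20 = $4,857.20 before any cap.
Cumulative spending $825 + $4,857.20 = $5,682.20 stays under the $12,650 maximum.
Insurer pays the balance: $12,797 − $4,857.20 = $7,939.80.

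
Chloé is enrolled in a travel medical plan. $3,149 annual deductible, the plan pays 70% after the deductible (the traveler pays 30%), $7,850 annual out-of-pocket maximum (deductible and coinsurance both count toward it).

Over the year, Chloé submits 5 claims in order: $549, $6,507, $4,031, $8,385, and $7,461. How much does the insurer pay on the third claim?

#1 ($549): fully absorbed by the deductible. Traveler pays $549; OOP now $549. Plan pays $549 − $549 = $0.
#2 ($6,507): deductible takes $2,600, $3,907 remains; 30% of $3,907 = $1,172.10. Traveler pays $3,772.10; OOP now $4,321.10. Plan pays $6,507 − $3,772.10 = $2,734.90.
#3 ($4,031): 30% coinsurance on $4,031 = $1,209.30. Traveler pays $1,209.30; OOP now $5,530.40. Plan pays $4,031 − $1,209.30 = $2,821.70.

$2,821.70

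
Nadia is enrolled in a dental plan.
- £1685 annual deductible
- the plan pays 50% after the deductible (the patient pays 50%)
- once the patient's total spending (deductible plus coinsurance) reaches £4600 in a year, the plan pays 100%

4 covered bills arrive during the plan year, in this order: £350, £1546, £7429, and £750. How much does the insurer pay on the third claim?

£4619.50

Bill 1, £350: fully absorbed by the deductible. Cost to patient: £350. OOP to date £350. Insurer: £350 − £350 = £0.
Bill 2, £1546: £1335 finishes the deductible; £211 goes to coinsurance; coinsurance £211 × 50% = £105.50. Cost to patient: £1440.50. OOP to date £1790.50. Insurer: £1546 − £1440.50 = £105.50.
Bill 3, £7429: 50% coinsurance on £7429 = £3714.50. Adding that to £1790.50 gives £5505, past the £4600 cap; patient pays only £4600 − £1790.50 = £2809.50. Insurer: £7429 − £2809.50 = £4619.50.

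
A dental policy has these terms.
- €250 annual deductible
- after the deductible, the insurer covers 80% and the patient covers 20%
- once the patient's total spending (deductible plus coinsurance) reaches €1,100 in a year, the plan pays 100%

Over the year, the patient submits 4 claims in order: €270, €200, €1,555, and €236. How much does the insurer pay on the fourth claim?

Bill 1, €270: deductible takes €250, €20 remains; coinsurance €20 × 20% = €4. Cost to patient: €254. OOP to date €254. Insurer: €270 − €254 = €16.
Bill 2, €200: 20% coinsurance on €200 = €40. Patient pays €40; OOP now €294. Insurer: €200 − €40 = €160.
Bill 3, €1,555: 20% coinsurance on €1,555 = €311. Patient owes €311 (running OOP €605). Plan pays €1,555 − €311 = €1,244.
Bill 4, €236: 20% coinsurance on €236 = €47.20. Patient owes €47.20 (running OOP €652.20). Plan pays €236 − €47.20 = €188.80.

€188.80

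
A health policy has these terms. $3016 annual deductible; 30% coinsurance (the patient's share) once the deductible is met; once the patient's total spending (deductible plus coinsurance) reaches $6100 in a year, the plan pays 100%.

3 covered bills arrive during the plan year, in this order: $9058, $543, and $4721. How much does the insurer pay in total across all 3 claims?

$8222

Claim 1 — $9058: $3016 finishes the deductible; $6042 goes to coinsurance; patient's 30% is $1812.60. Patient pays $4828.60; OOP now $4828.60. Plan pays $9058 − $4828.60 = $4229.40.
Claim 2 — $543: deductible met; 30% of $543 = $162.90. Patient owes $162.90 (running OOP $4991.50). Insurer: $543 − $162.90 = $380.10.
Claim 3 — $4721: 30% coinsurance on $4721 = $1416.30. That would push OOP to $6407.80, over the $6100 cap, so patient pays $6100 − $4991.50 = $1108.50. Plan pays $4721 − $1108.50 = $3612.50.
Insurer total = bills − patient's total = $14322 − $6100 = $8222.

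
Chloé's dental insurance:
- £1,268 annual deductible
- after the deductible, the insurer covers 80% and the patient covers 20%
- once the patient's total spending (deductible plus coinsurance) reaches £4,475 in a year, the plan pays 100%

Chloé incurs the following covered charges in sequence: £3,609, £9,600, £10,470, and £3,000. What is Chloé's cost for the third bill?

Bill 1, £3,609: £1,268 finishes the deductible; £2,341 goes to coinsurance; coinsurance £2,341 × 20% = £468.20. Patient pays £1,736.20; OOP now £1,736.20.
Bill 2, £9,600: deductible already satisfied, so patient's share is 20% × £9,600 = £1,920. Patient owes £1,920 (running OOP £3,656.20).
Bill 3, £10,470: deductible already satisfied, so patient's share is 20% × £10,470 = £2,094. OOP would hit £5,750.20 > £4,475, so the cap limits the patient to £4,475 − £3,656.20 = £818.80.

£818.80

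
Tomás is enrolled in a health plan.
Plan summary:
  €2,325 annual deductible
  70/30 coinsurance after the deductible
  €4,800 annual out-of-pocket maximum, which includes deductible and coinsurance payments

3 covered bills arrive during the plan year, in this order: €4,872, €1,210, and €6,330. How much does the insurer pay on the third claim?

#1 (€4,872): €2,325 to deductible, leaving €2,547; coinsurance €2,547 × 30% = €764.10. Patient pays €3,089.10; OOP now €3,089.10. Insurer: €4,872 − €3,089.10 = €1,782.90.
#2 (€1,210): deductible met; 30% of €1,210 = €363. Patient pays €363; OOP now €3,452.10. Insurer: €1,210 − €363 = €847.
#3 (€6,330): deductible met; 30% of €6,330 = €1,899. OOP would hit €5,351.10 > €4,800, so the cap limits the patient to €4,800 − €3,452.10 = €1,347.90. Plan pays €6,330 − €1,347.90 = €4,982.10.

€4,982.10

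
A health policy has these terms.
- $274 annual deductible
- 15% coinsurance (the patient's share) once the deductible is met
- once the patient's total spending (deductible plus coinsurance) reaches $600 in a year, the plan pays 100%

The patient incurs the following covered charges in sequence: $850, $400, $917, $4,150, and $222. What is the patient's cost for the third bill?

Claim 1 ($850): $274 finishes the deductible; $576 goes to coinsurance; coinsurance $576 × 15% = $86.40. Patient pays $360.40; OOP now $360.40.
Claim 2 ($400): deductible already satisfied, so patient's share is 15% × $400 = $60. Patient pays $60; OOP now $420.40.
Claim 3 ($917): deductible already satisfied, so patient's share is 15% × $917 = $137.55. Patient owes $137.55 (running OOP $557.95).

$137.55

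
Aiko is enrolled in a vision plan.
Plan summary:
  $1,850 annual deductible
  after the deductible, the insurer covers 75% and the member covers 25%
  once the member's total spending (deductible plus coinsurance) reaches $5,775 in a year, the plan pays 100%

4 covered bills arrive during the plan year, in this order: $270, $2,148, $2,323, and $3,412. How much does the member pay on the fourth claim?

$853

Claim 1 — $270: fully absorbed by the deductible. Member owes $270 (running OOP $270).
Claim 2 — $2,148: $1,580 finishes the deductible; $568 goes to coinsurance; 25% of $568 = $142. Cost to member: $1,722. OOP to date $1,992.
Claim 3 — $2,323: deductible already satisfied, so member's share is 25% × $2,323 = $580.75. Member pays $580.75; OOP now $2,572.75.
Claim 4 — $3,412: deductible already satisfied, so member's share is 25% × $3,412 = $853. Member pays $853; OOP now $3,425.75.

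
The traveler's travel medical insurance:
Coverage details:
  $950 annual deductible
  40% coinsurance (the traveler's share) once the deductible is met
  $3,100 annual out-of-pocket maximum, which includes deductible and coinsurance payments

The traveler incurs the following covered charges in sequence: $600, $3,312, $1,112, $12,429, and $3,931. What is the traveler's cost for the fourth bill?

$520.40

Claim 1 — $600: fully absorbed by the deductible. Cost to traveler: $600. OOP to date $600.
Claim 2 — $3,312: deductible takes $350, $2,962 remains; 40% of $2,962 = $1,184.80. Traveler pays $1,534.80; OOP now $2,134.80.
Claim 3 — $1,112: 40% coinsurance on $1,112 = $444.80. Traveler owes $444.80 (running OOP $2,579.60).
Claim 4 — $12,429: deductible met; 40% of $12,429 = $4,971.60. Adding that to $2,579.60 gives $7,551.20, past the $3,100 cap; traveler pays only $3,100 − $2,579.60 = $520.40.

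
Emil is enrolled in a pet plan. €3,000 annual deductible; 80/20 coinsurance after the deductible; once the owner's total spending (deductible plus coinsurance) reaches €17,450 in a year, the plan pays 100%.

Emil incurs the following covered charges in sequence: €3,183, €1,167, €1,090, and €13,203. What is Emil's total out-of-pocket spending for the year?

Claim 1 (€3,183): deductible takes €3,000, €183 remains; coinsurance €183 × 20% = €36.60. Owner owes €3,036.60 (running OOP €3,036.60).
Claim 2 (€1,167): deductible already satisfied, so owner's share is 20% × €1,167 = €233.40. Owner owes €233.40 (running OOP €3,270).
Claim 3 (€1,090): deductible met; 20% of €1,090 = €218. Owner pays €218; OOP now €3,488.
Claim 4 (€13,203): deductible met; 20% of €13,203 = €2,640.60. Owner owes €2,640.60 (running OOP €6,128.60).
Summing the owner's payments: €3,036.60 + €233.40 + €218 + €2,640.60 = €6,128.60.

€6,128.60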